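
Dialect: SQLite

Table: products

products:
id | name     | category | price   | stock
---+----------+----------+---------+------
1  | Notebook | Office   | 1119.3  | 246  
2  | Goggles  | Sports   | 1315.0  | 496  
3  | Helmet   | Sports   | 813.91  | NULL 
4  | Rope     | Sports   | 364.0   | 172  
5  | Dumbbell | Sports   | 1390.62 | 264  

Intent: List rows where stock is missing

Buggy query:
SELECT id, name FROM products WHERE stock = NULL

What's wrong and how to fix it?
Bug: '= NULL' is always unknown in SQL three-valued logic, so no rows match

Fix: Use IS NULL to test for NULL

Corrected query:
SELECT id, name FROM products WHERE stock IS NULL

Result:
id | name  
---+-------
3  | Helmet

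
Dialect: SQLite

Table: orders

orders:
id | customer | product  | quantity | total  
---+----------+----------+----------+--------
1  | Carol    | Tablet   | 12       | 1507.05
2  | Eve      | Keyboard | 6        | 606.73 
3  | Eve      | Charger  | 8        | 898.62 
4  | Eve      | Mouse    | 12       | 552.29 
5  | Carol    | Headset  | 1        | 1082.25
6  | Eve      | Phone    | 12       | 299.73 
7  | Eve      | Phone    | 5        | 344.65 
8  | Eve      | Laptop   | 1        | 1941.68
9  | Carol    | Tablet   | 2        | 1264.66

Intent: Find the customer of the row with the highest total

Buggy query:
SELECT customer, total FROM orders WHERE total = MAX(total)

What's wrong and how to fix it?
Bug: MAX(total) is an aggregate and cannot be used directly in WHERE

Fix: Wrap MAX in a scalar subquery so WHERE compares against a single value

Corrected query:
SELECT customer, total FROM orders WHERE total = (SELECT MAX(total) FROM orders)

Result:
customer | total  
---------+--------
Eve      | 1941.68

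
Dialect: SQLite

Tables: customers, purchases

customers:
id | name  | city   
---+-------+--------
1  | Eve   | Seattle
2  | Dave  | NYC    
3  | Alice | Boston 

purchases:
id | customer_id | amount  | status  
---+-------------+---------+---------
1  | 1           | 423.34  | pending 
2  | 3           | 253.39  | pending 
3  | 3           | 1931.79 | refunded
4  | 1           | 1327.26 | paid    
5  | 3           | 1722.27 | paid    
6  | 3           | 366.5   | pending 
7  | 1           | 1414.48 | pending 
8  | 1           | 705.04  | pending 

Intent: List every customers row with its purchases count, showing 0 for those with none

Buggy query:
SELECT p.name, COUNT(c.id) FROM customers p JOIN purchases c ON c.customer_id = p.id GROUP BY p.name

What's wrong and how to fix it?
Bug: An inner join excludes parents with zero children

Fix: Switch to LEFT JOIN to retain unmatched parent rows

Corrected query:
SELECT p.name, COUNT(c.id) FROM customers p LEFT JOIN purchases c ON c.customer_id = p.id GROUP BY p.name

Result:
name  | COUNT(c.id)
------+------------
Alice | 4          
Dave  | 0          
Eve   | 4          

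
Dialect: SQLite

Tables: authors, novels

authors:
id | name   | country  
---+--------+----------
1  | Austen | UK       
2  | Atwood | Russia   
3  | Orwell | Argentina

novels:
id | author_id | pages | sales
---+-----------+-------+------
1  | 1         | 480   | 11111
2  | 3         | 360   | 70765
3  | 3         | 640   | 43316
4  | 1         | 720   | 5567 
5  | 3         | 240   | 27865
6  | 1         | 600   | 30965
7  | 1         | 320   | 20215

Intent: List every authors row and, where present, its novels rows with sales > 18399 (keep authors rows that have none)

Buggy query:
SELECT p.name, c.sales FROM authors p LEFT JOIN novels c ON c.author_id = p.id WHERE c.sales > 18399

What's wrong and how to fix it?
Bug: A WHERE condition on the right-hand table after LEFT JOIN drops unmatched parents

Fix: Move the right-table condition into the ON clause so unmatched parents are kept

Corrected query:
SELECT p.name, c.sales FROM authors p LEFT JOIN novels c ON c.author_id = p.id AND c.sales > 18399

Result:
name   | sales
-------+------
Austen | 20215
Austen | 30965
Atwood | NULL 
Orwell | 27865
Orwell | 43316
Orwell | 70765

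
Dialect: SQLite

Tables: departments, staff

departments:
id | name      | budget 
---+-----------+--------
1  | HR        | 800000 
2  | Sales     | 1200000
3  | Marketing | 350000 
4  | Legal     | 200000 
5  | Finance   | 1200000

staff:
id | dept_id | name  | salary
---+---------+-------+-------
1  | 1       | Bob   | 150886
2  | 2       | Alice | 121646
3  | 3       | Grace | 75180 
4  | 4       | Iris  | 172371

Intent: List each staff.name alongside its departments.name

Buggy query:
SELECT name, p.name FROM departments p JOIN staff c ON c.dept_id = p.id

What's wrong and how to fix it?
Bug: 'name' exists in both joined tables, so the database can't tell which one is meant

Fix: Prefix ambiguous columns with the table alias

Corrected query:
SELECT c.name, p.name FROM departments p JOIN staff c ON c.dept_id = p.id

Result:
name  | name     
------+----------
Bob   | HR       
Alice | Sales    
Grace | Marketing
Iris  | Legal    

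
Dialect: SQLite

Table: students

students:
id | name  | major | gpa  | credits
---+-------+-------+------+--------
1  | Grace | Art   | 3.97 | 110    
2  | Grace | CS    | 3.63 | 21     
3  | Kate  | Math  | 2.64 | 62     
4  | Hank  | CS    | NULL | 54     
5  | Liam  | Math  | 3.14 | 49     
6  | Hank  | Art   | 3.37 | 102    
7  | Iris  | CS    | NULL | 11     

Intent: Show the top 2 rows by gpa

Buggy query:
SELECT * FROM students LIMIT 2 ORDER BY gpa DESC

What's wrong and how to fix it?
Bug: ORDER BY cannot follow LIMIT; LIMIT is the final clause

Fix: Sort with ORDER BY, then apply LIMIT

Corrected query:
SELECT * FROM students ORDER BY gpa DESC LIMIT 2

Result:
id | name  | major | gpa  | credits
---+-------+-------+------+--------
1  | Grace | Art   | 3.97 | 110    
2  | Grace | CS    | 3.63 | 21     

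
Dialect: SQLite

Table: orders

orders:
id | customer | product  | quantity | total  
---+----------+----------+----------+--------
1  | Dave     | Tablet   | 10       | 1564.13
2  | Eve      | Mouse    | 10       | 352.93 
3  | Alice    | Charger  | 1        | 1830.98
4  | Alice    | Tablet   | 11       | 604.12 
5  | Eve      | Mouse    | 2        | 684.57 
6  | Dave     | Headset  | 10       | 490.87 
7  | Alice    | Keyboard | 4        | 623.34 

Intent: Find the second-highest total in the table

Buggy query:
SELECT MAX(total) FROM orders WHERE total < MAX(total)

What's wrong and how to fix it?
Bug: MAX(total) on the right of the comparison is an aggregate-in-WHERE error

Fix: Put the inner MAX in a scalar subquery

Corrected query:
SELECT MAX(total) FROM orders WHERE total < (SELECT MAX(total) FROM orders)

Result:
MAX(total)
----------
1564.13   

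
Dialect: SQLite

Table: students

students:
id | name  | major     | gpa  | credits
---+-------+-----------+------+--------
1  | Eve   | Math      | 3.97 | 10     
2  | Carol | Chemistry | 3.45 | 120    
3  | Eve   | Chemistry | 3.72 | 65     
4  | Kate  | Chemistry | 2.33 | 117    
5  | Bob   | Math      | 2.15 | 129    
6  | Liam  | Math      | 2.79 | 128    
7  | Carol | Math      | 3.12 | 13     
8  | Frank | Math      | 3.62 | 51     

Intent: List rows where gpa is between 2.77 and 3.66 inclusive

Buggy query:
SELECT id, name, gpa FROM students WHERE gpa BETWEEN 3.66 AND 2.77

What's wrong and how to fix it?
Bug: BETWEEN expects the lower bound first; with 3.66 AND 2.77 the range is empty

Fix: Swap the bounds so the smaller value comes first

Corrected query:
SELECT id, name, gpa FROM students WHERE gpa BETWEEN 2.77 AND 3.66

Result:
id | name  | gpa 
---+-------+-----
2  | Carol | 3.45
6  | Liam  | 2.79
7  | Carol | 3.12
8  | Frank | 3.62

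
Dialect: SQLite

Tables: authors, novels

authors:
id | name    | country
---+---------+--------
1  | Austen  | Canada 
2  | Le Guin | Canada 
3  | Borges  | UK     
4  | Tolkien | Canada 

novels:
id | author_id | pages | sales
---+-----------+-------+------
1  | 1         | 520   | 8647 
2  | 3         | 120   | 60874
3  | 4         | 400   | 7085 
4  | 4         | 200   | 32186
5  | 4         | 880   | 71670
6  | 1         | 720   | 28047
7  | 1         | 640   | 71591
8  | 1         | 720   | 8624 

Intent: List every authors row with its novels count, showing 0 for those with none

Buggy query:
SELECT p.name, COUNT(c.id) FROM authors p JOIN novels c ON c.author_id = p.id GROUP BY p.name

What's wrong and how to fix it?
Bug: INNER JOIN drops authors rows that have no matching novels rows

Fix: Use LEFT JOIN so parents without children still appear (COUNT(c.id) gives 0)

Corrected query:
SELECT p.name, COUNT(c.id) FROM authors p LEFT JOIN novels c ON c.author_id = p.id GROUP BY p.name

Result:
name    | COUNT(c.id)
--------+------------
Austen  | 4          
Borges  | 1          
Le Guin | 0          
Tolkien | 3          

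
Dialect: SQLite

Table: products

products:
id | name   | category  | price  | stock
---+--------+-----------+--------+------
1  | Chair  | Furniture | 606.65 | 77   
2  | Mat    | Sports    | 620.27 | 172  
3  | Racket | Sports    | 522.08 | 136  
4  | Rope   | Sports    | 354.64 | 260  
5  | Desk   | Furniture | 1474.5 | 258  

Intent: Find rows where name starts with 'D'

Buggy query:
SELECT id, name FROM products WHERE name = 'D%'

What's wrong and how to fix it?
Bug: Wildcards only work with LIKE; '=' treats '%' as a literal character

Fix: Use LIKE for wildcard pattern matching

Corrected query:
SELECT id, name FROM products WHERE name LIKE 'D%'

Result:
id | name
---+-----
5  | Desk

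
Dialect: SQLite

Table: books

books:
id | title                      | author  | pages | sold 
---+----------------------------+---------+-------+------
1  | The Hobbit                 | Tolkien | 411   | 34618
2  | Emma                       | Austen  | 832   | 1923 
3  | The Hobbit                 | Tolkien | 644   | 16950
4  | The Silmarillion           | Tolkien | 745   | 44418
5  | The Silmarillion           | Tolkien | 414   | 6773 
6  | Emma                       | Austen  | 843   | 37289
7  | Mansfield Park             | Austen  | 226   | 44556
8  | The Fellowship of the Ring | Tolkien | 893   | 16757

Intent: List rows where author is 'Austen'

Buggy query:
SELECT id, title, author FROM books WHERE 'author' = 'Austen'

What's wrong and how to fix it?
Bug: Single quotes denote string literals in SQL; the column name is being compared as a constant string

Fix: Reference the column as author without single quotes

Corrected query:
SELECT id, title, author FROM books WHERE author = 'Austen'

Result:
id | title          | author
---+----------------+-------
2  | Emma           | Austen
6  | Emma           | Austen
7  | Mansfield Park | Austen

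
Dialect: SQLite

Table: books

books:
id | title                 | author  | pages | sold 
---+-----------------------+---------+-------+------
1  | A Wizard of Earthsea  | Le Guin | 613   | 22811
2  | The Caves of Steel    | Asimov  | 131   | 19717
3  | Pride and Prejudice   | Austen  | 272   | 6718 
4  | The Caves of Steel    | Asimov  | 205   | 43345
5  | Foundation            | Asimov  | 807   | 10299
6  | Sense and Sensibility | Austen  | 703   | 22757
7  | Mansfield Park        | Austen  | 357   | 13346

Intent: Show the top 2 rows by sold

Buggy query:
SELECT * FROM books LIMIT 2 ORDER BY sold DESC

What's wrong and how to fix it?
Bug: ORDER BY cannot follow LIMIT; LIMIT is the final clause

Fix: Swap the clauses: ORDER BY first, then LIMIT

Corrected query:
SELECT * FROM books ORDER BY sold DESC LIMIT 2

Result:
id | title                | author  | pages | sold 
---+----------------------+---------+-------+------
4  | The Caves of Steel   | Asimov  | 205   | 43345
1  | A Wizard of Earthsea | Le Guin | 613   | 22811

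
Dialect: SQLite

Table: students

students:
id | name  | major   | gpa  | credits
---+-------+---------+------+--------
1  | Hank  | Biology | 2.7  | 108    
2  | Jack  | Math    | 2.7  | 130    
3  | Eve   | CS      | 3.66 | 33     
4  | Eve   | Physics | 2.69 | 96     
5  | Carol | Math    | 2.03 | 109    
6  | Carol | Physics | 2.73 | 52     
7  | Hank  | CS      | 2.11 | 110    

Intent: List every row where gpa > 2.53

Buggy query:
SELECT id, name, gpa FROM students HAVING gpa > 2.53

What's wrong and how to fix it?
Bug: HAVING filters the output of aggregation, but this query has no GROUP BY and no aggregate functions, so SQLite rejects it (HAVING clause on a non-aggregate query); the condition here is per row

Fix: Use WHERE for row-level filtering

Corrected query:
SELECT id, name, gpa FROM students WHERE gpa > 2.53

Result:
id | name  | gpa 
---+-------+-----
1  | Hank  | 2.7 
2  | Jack  | 2.7 
3  | Eve   | 3.66
4  | Eve   | 2.69
6  | Carol | 2.73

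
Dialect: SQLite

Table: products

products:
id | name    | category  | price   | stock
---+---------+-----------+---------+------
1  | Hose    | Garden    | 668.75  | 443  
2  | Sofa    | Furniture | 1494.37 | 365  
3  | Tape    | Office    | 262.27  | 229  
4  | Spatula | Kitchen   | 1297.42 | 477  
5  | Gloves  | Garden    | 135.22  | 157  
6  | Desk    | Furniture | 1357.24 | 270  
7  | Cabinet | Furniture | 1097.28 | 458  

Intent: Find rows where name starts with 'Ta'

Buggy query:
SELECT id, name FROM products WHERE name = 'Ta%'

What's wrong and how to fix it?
Bug: Wildcards only work with LIKE; '=' treats '%' as a literal character

Fix: Replace '=' with LIKE so 'Ta%' is treated as a pattern

Corrected query:
SELECT id, name FROM products WHERE name LIKE 'Ta%'

Result:
id | name
---+-----
3  | Tape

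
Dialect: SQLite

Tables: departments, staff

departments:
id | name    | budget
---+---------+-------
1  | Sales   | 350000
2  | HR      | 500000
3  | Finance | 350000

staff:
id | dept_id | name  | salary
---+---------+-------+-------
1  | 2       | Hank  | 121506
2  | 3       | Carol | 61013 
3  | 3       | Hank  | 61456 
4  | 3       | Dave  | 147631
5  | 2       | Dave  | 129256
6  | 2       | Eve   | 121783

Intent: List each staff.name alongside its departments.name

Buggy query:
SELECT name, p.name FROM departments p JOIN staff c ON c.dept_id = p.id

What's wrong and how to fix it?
Bug: Both tables have a 'name' column; the unqualified reference is ambiguous

Fix: Qualify the column with its table alias (c.name)

Corrected query:
SELECT c.name, p.name FROM departments p JOIN staff c ON c.dept_id = p.id

Result:
name  | name   
------+--------
Hank  | HR     
Carol | Finance
Hank  | Finance
Dave  | Finance
Dave  | HR     
Eve   | HR     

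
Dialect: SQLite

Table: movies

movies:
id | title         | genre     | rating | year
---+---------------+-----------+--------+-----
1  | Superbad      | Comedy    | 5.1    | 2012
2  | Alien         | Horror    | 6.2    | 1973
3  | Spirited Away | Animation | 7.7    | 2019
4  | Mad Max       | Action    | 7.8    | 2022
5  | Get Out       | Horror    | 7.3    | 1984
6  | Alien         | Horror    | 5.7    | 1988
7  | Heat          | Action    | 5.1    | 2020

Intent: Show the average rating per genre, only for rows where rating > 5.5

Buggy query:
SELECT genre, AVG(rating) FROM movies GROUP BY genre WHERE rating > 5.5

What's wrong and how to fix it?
Bug: Row-level WHERE must come before GROUP BY in the clause order

Fix: Place WHERE between FROM and GROUP BY

Corrected query:
SELECT genre, AVG(rating) FROM movies WHERE rating > 5.5 GROUP BY genre

Result:
genre     | AVG(rating)
----------+------------
Action    | 7.8        
Animation | 7.7        
Horror    | 6.4        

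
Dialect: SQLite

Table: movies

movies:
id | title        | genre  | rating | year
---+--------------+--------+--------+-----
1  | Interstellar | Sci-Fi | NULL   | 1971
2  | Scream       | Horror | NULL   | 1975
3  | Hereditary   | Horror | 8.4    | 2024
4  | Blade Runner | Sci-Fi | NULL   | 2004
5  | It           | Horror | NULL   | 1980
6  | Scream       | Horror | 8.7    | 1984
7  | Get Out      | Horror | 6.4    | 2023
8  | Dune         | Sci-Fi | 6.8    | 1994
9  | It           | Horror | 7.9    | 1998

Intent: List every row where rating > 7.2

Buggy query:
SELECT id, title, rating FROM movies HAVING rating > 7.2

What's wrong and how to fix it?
Bug: This is a non-aggregate query (no GROUP BY, no aggregates), so in SQLite the HAVING clause is invalid here; a row-level condition belongs in WHERE

Fix: Replace HAVING with WHERE since the condition applies to individual rows

Corrected query:
SELECT id, title, rating FROM movies WHERE rating > 7.2

Result:
id | title      | rating
---+------------+-------
3  | Hereditary | 8.4   
6  | Scream     | 8.7   
9  | It         | 7.9   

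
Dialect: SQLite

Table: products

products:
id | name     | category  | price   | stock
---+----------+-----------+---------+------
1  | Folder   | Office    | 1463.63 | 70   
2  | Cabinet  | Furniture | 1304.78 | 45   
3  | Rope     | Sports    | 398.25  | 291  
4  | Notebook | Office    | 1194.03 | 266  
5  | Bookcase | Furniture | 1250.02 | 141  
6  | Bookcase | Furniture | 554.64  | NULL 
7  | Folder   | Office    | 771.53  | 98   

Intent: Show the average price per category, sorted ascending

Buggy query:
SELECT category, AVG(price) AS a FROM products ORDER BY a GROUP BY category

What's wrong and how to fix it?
Bug: ORDER BY appears before GROUP BY; SQL clause order requires GROUP BY first

Fix: Move ORDER BY to the end, after GROUP BY

Corrected query:
SELECT category, AVG(price) AS a FROM products GROUP BY category ORDER BY a

Result:
category  | a          
----------+------------
Sports    | 398.25     
Furniture | 1036.48    
Office    | 1143.063333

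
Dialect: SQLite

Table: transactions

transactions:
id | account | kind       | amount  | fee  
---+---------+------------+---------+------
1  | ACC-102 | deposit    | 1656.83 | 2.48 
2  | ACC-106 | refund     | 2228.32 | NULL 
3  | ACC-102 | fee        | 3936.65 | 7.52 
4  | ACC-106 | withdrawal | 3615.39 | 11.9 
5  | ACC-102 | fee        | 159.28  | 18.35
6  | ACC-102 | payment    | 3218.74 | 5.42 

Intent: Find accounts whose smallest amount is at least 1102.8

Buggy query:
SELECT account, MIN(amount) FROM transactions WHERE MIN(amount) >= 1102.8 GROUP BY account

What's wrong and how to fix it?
Bug: MIN() in WHERE is a misuse of aggregate

Fix: Use HAVING for the per-group MIN condition

Corrected query:
SELECT account, MIN(amount) FROM transactions GROUP BY account HAVING MIN(amount) >= 1102.8

Result:
account | MIN(amount)
--------+------------
ACC-106 | 2228.32    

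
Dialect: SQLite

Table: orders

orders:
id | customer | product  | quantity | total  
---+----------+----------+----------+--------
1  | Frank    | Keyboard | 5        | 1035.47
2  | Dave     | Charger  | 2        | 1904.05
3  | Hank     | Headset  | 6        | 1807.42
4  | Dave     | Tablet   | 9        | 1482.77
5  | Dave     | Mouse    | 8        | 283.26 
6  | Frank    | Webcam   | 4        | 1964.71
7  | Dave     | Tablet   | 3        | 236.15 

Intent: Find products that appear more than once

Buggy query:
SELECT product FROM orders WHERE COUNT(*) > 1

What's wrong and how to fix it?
Bug: COUNT(*) is an aggregate and cannot be used in WHERE

Fix: Group first, then use HAVING for the count condition

Corrected query:
SELECT product FROM orders GROUP BY product HAVING COUNT(*) > 1

Result:
product
-------
Tablet 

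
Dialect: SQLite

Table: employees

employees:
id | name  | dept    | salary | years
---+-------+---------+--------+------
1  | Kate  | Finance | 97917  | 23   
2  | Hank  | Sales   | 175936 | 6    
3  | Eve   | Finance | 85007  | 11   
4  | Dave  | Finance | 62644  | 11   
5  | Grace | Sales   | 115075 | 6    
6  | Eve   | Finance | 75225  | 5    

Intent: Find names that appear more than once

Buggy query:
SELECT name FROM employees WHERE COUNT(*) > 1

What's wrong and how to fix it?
Bug: WHERE can't reference COUNT(*); aggregates are computed after WHERE

Fix: Group first, then use HAVING for the count condition

Corrected query:
SELECT name FROM employees GROUP BY name HAVING COUNT(*) > 1

Result:
name
----
Eve 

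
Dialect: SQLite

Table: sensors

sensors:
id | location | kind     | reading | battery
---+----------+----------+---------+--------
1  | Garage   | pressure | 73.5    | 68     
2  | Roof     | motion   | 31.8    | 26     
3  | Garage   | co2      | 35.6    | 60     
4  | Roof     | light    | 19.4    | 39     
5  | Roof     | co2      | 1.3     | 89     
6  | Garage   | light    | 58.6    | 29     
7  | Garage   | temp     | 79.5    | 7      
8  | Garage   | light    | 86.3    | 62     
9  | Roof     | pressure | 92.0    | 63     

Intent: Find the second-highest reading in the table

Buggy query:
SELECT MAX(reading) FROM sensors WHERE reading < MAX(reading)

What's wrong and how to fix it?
Bug: The inner MAX is an aggregate inside WHERE, which is not allowed

Fix: Compute the overall MAX in a subquery, then take MAX of rows below it

Corrected query:
SELECT MAX(reading) FROM sensors WHERE reading < (SELECT MAX(reading) FROM sensors)

Result:
MAX(reading)
------------
86.3        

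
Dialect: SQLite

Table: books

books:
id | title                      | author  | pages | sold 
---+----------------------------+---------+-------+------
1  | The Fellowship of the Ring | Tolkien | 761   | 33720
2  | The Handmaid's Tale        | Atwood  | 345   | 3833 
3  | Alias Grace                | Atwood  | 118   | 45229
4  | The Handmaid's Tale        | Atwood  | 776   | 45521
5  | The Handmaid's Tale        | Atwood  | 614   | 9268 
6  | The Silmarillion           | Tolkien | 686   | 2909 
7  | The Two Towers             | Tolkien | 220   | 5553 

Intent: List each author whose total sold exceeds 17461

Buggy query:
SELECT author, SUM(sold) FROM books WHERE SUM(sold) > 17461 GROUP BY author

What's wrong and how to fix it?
Bug: Aggregate functions cannot appear in a WHERE clause

Fix: Use HAVING (which filters groups after aggregation) instead of WHERE

Corrected query:
SELECT author, SUM(sold) FROM books GROUP BY author HAVING SUM(sold) > 17461

Result:
author  | SUM(sold)
--------+----------
Atwood  | 103851   
Tolkien | 42182    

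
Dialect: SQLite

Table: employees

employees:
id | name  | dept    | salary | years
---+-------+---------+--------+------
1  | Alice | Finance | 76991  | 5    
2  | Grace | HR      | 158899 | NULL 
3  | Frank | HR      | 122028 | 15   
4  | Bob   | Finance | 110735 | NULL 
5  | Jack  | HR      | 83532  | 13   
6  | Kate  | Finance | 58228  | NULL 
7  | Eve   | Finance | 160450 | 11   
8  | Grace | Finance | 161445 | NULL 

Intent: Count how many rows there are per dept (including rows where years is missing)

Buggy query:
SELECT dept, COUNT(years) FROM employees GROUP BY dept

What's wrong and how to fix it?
Bug: COUNT(years) skips NULLs, so groups with missing years are undercounted

Fix: Replace COUNT(years) with COUNT(*)

Corrected query:
SELECT dept, COUNT(*) FROM employees GROUP BY dept

Result:
dept    | COUNT(*)
--------+---------
Finance | 5       
HR      | 3       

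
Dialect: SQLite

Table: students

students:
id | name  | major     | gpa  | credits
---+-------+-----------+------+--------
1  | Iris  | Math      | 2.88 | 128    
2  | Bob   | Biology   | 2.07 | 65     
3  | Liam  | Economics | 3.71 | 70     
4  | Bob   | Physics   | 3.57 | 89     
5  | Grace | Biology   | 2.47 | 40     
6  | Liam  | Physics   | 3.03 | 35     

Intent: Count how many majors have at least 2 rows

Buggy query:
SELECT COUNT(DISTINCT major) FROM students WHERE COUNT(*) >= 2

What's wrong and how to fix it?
Bug: COUNT(*) cannot appear in WHERE; the per-group count doesn't exist yet

Fix: Use a subquery that GROUPs and filters with HAVING, then count its rows

Corrected query:
SELECT COUNT(*) FROM (SELECT major FROM students GROUP BY major HAVING COUNT(*) >= 2)

Result:
COUNT(*)
--------
2       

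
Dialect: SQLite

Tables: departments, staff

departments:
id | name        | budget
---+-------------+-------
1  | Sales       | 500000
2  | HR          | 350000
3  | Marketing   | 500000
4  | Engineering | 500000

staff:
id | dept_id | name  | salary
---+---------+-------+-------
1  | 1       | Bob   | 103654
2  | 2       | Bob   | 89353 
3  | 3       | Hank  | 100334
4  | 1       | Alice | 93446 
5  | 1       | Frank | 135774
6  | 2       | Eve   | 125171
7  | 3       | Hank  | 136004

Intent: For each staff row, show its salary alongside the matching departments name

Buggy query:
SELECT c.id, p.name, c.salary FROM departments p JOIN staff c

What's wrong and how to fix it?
Bug: JOIN with no ON clause produces a cartesian product; every staff row pairs with every departments row

Fix: Specify the join condition linking the foreign key to the parent id

Corrected query:
SELECT c.id, p.name, c.salary FROM departments p JOIN staff c ON c.dept_id = p.id

Result:
id | name      | salary
---+-----------+-------
1  | Sales     | 103654
2  | HR        | 89353 
3  | Marketing | 100334
4  | Sales     | 93446 
5  | Sales     | 135774
6  | HR        | 125171
7  | Marketing | 136004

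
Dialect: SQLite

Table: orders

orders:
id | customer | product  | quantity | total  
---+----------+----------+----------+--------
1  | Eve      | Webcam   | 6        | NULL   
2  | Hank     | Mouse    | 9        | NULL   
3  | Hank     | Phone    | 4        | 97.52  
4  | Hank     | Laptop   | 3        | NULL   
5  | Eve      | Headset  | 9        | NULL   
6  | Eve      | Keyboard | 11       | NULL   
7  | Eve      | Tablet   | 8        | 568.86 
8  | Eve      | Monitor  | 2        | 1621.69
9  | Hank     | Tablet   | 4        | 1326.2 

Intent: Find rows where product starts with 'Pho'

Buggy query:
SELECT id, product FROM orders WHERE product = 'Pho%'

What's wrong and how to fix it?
Bug: Wildcards only work with LIKE; '=' treats '%' as a literal character

Fix: Use LIKE for wildcard pattern matching

Corrected query:
SELECT id, product FROM orders WHERE product LIKE 'Pho%'

Result:
id | product
---+--------
3  | Phone  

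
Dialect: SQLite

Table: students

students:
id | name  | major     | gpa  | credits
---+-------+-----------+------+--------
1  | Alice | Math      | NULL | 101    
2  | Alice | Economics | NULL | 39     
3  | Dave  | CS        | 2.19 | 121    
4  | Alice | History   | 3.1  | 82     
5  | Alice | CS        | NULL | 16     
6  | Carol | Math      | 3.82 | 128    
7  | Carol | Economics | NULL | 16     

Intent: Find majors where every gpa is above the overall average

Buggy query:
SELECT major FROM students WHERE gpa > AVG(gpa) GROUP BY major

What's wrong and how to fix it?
Bug: WHERE evaluates per row before aggregation, so AVG() is unavailable

Fix: Use a subquery for AVG and a HAVING MIN(...) filter so the condition holds for every row in the group

Corrected query:
SELECT major FROM students GROUP BY major HAVING MIN(gpa) > (SELECT AVG(gpa) FROM students)

Result:
major  
-------
History
Math   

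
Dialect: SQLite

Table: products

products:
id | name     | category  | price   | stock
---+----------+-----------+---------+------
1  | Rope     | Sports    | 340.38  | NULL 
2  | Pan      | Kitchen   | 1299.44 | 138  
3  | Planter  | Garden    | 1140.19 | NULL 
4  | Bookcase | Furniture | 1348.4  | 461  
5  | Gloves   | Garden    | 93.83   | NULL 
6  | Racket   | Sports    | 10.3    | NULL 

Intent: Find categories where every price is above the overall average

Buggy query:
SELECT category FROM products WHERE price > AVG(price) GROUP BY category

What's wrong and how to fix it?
Bug: AVG() is an aggregate; it can't sit directly in WHERE

Fix: Use a subquery for AVG and a HAVING MIN(...) filter so the condition holds for every row in the group

Corrected query:
SELECT category FROM products GROUP BY category HAVING MIN(price) > (SELECT AVG(price) FROM products)

Result:
category 
---------
Furniture
Kitchen  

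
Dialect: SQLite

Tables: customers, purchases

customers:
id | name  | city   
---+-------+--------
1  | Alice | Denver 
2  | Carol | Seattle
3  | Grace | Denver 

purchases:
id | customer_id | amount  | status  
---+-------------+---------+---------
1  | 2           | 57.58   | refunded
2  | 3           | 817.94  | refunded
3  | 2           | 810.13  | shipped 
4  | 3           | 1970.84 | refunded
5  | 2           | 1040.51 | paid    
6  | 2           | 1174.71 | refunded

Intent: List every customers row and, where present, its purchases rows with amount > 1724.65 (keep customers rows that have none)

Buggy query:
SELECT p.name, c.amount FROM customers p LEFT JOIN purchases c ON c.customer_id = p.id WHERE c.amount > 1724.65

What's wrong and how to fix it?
Bug: Filtering c.amount in WHERE discards the NULL rows produced by LEFT JOIN, turning it into an inner join

Fix: Put 'c.amount > 1724.65' in the JOIN's ON clause instead of WHERE

Corrected query:
SELECT p.name, c.amount FROM customers p LEFT JOIN purchases c ON c.customer_id = p.id AND c.amount > 1724.65

Result:
name  | amount 
------+--------
Alice | NULL   
Carol | NULL   
Grace | 1970.84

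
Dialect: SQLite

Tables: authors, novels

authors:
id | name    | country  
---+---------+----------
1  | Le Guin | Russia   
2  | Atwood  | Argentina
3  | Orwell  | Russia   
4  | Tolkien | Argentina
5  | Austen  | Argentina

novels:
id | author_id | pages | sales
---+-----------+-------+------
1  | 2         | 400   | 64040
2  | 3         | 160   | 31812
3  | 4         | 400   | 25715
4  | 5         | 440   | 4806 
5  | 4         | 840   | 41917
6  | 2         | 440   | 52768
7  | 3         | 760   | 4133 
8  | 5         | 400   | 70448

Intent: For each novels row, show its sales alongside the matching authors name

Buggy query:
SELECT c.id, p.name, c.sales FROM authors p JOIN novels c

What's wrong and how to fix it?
Bug: Missing join condition: each novels row is matched to all authors rows instead of just its own

Fix: Add ON c.author_id = p.id to the JOIN

Corrected query:
SELECT c.id, p.name, c.sales FROM authors p JOIN novels c ON c.author_id = p.id

Result:
id | name    | sales
---+---------+------
1  | Atwood  | 64040
2  | Orwell  | 31812
3  | Tolkien | 25715
4  | Austen  | 4806 
5  | Tolkien | 41917
6  | Atwood  | 52768
7  | Orwell  | 4133 
8  | Austen  | 70448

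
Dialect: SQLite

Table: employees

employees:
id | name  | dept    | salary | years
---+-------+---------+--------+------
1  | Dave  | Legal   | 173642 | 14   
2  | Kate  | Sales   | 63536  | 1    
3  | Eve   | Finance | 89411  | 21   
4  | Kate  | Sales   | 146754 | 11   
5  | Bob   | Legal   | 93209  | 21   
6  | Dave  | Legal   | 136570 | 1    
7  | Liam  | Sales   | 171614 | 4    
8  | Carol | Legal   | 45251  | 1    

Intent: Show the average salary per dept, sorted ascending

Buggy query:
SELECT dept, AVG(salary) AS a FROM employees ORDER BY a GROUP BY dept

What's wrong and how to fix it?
Bug: ORDER BY appears before GROUP BY; SQL clause order requires GROUP BY first

Fix: Reorder: SELECT … FROM … GROUP BY … ORDER BY …

Corrected query:
SELECT dept, AVG(salary) AS a FROM employees GROUP BY dept ORDER BY a

Result:
dept    | a            
--------+--------------
Finance | 89411        
Legal   | 112168       
Sales   | 127301.333333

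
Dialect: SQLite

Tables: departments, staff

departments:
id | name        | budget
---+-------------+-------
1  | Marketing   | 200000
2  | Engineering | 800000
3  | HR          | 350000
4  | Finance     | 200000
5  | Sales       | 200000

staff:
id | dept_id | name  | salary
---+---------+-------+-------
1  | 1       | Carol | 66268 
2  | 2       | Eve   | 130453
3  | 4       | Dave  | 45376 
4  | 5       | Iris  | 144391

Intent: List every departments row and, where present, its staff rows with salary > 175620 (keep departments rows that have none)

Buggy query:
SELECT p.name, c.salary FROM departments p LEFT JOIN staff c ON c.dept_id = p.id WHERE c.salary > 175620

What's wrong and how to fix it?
Bug: Filtering c.salary in WHERE discards the NULL rows produced by LEFT JOIN, turning it into an inner join

Fix: Move the right-table condition into the ON clause so unmatched parents are kept

Corrected query:
SELECT p.name, c.salary FROM departments p LEFT JOIN staff c ON c.dept_id = p.id AND c.salary > 175620

Result:
name        | salary
------------+-------
Marketing   | NULL  
Engineering | NULL  
HR          | NULL  
Finance     | NULL  
Sales       | NULL  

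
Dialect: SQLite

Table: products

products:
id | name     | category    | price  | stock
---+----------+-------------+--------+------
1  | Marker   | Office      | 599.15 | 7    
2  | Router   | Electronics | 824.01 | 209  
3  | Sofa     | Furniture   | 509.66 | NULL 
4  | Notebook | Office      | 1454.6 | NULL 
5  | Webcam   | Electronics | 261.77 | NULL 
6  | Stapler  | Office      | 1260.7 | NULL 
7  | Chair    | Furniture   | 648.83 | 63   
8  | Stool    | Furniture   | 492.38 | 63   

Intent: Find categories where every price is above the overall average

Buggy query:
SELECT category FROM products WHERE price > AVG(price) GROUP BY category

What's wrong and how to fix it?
Bug: AVG() is an aggregate; it can't sit directly in WHERE

Fix: Compute the overall average in a scalar subquery and compare each group's MIN against it in HAVING

Corrected query:
SELECT category FROM products GROUP BY category HAVING MIN(price) > (SELECT AVG(price) FROM products)

Result:
(no rows)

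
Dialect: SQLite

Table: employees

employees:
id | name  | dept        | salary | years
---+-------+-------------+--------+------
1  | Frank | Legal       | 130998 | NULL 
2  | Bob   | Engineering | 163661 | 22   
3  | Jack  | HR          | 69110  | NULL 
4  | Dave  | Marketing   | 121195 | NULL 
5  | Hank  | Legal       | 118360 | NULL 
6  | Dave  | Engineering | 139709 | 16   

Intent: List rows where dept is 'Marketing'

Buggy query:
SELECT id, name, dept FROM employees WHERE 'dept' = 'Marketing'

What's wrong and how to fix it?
Bug: 'dept' in single quotes is a string literal, not the column; the comparison is literal-vs-literal and never true

Fix: Remove the quotes around the column name (or use double quotes for an identifier)

Corrected query:
SELECT id, name, dept FROM employees WHERE dept = 'Marketing'

Result:
id | name | dept     
---+------+----------
4  | Dave | Marketing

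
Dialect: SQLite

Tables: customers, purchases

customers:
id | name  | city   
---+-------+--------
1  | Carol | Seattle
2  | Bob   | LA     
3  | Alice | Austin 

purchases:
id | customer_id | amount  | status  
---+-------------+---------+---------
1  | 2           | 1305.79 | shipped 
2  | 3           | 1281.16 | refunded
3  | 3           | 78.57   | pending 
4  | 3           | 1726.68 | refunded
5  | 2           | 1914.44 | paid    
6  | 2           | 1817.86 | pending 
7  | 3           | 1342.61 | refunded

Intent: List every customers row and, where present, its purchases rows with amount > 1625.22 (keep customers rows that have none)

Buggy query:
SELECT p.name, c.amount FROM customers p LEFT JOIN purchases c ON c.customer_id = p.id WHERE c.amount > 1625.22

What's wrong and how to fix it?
Bug: Filtering c.amount in WHERE discards the NULL rows produced by LEFT JOIN, turning it into an inner join

Fix: Put 'c.amount > 1625.22' in the JOIN's ON clause instead of WHERE

Corrected query:
SELECT p.name, c.amount FROM customers p LEFT JOIN purchases c ON c.customer_id = p.id AND c.amount > 1625.22

Result:
name  | amount 
------+--------
Carol | NULL   
Bob   | 1817.86
Bob   | 1914.44
Alice | 1726.68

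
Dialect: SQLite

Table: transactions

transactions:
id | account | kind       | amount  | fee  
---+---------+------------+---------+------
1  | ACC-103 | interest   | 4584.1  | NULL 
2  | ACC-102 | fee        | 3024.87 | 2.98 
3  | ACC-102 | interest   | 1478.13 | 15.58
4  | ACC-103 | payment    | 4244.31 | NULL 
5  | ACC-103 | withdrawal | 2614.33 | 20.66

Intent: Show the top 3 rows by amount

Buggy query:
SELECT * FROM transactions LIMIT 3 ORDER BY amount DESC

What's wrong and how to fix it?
Bug: LIMIT must come after ORDER BY

Fix: Sort with ORDER BY, then apply LIMIT

Corrected query:
SELECT * FROM transactions ORDER BY amount DESC LIMIT 3

Result:
id | account | kind     | amount  | fee 
---+---------+----------+---------+-----
1  | ACC-103 | interest | 4584.1  | NULL
4  | ACC-103 | payment  | 4244.31 | NULL
2  | ACC-102 | fee      | 3024.87 | 2.98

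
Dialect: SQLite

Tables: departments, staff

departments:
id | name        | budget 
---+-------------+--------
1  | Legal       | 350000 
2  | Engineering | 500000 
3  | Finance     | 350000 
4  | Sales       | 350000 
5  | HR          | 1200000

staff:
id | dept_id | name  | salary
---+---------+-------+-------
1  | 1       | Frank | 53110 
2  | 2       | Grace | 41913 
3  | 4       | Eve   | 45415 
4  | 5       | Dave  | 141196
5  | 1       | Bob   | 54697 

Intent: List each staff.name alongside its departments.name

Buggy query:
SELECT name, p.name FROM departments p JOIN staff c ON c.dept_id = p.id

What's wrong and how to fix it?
Bug: 'name' exists in both joined tables, so the database can't tell which one is meant

Fix: Qualify the column with its table alias (c.name)

Corrected query:
SELECT c.name, p.name FROM departments p JOIN staff c ON c.dept_id = p.id

Result:
name  | name       
------+------------
Frank | Legal      
Grace | Engineering
Eve   | Sales      
Dave  | HR         
Bob   | Legal      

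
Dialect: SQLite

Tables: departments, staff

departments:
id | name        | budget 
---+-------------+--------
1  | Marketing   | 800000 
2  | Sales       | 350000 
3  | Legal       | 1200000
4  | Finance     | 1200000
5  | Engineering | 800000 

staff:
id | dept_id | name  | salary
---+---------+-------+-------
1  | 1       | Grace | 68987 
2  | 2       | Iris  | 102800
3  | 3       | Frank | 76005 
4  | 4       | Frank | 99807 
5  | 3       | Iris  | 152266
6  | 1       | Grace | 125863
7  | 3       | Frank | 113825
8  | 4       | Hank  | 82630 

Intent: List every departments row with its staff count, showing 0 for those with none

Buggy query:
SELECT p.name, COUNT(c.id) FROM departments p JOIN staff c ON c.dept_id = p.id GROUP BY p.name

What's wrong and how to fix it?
Bug: INNER JOIN drops departments rows that have no matching staff rows

Fix: Use LEFT JOIN so parents without children still appear (COUNT(c.id) gives 0)

Corrected query:
SELECT p.name, COUNT(c.id) FROM departments p LEFT JOIN staff c ON c.dept_id = p.id GROUP BY p.name

Result:
name        | COUNT(c.id)
------------+------------
Engineering | 0          
Finance     | 2          
Legal       | 3          
Marketing   | 2          
Sales       | 1          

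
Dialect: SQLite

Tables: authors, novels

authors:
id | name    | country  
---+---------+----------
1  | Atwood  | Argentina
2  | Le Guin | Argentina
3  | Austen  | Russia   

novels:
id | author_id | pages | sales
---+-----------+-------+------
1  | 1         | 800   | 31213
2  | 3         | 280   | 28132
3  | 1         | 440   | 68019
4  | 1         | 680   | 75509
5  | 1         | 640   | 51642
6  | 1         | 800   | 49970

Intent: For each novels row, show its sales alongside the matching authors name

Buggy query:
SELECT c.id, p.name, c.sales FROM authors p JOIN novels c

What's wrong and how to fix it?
Bug: Missing join condition: each novels row is matched to all authors rows instead of just its own

Fix: Specify the join condition linking the foreign key to the parent id

Corrected query:
SELECT c.id, p.name, c.sales FROM authors p JOIN novels c ON c.author_id = p.id

Result:
id | name   | sales
---+--------+------
1  | Atwood | 31213
2  | Austen | 28132
3  | Atwood | 68019
4  | Atwood | 75509
5  | Atwood | 51642
6  | Atwood | 49970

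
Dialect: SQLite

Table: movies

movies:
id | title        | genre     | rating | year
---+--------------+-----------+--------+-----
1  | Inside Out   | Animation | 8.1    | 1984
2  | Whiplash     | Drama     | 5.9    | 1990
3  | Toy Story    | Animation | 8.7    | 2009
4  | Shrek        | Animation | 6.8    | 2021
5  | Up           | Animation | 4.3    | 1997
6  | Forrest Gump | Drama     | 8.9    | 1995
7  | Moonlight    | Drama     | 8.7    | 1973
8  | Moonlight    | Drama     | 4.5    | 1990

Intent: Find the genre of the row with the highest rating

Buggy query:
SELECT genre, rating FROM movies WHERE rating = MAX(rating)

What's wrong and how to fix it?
Bug: WHERE is evaluated per row; an aggregate over the whole table isn't defined there

Fix: Wrap MAX in a scalar subquery so WHERE compares against a single value

Corrected query:
SELECT genre, rating FROM movies WHERE rating = (SELECT MAX(rating) FROM movies)

Result:
genre | rating
------+-------
Drama | 8.9   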